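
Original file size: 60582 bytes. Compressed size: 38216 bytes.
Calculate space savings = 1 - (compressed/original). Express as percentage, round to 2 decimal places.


ratio = compressed/original = 38216/60582 = 0.630814
savings = 1 - ratio = 1 - 0.630814 = 0.369186
as a percentage: 0.369186 * 100 = 36.92%

Space savings = 1 - 38216/60582 = 36.92%


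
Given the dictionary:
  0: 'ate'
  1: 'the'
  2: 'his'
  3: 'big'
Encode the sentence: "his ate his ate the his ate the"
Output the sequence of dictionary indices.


Look up each word in the dictionary:
  'his' -> 2
  'ate' -> 0
  'his' -> 2
  'ate' -> 0
  'the' -> 1
  'his' -> 2
  'ate' -> 0
  'the' -> 1

Encoded: [2, 0, 2, 0, 1, 2, 0, 1]


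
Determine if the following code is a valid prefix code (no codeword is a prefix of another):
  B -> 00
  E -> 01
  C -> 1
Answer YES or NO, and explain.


Checking each pair (does one codeword prefix another?):
  B='00' vs E='01': no prefix
  B='00' vs C='1': no prefix
  E='01' vs B='00': no prefix
  E='01' vs C='1': no prefix
  C='1' vs B='00': no prefix
  C='1' vs E='01': no prefix
No violation found over all pairs.

YES -- this is a valid prefix code. No codeword is a prefix of any other codeword.


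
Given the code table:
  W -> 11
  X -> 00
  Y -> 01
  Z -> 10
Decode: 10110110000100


Decoding:
10 -> Z
11 -> W
01 -> Y
10 -> Z
00 -> X
01 -> Y
00 -> X


Result: ZWYZXYX


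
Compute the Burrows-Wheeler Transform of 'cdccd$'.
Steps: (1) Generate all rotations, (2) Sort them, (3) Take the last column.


Rotations (sorted):
  0: $cdccd -> last char: d
  1: ccd$cd -> last char: d
  2: cd$cdc -> last char: c
  3: cdccd$ -> last char: $
  4: d$cdcc -> last char: c
  5: dccd$c -> last char: c


BWT = ddc$cc


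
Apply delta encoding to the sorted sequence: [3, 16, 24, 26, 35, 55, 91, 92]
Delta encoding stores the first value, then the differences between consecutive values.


First value: 3
Deltas:
  16 - 3 = 13
  24 - 16 = 8
  26 - 24 = 2
  35 - 26 = 9
  55 - 35 = 20
  91 - 55 = 36
  92 - 91 = 1


Delta encoded: [3, 13, 8, 2, 9, 20, 36, 1]


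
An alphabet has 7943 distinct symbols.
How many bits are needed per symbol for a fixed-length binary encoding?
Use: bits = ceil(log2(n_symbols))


log2(7943) = 12.9555
Bracket: 2^12 = 4096 < 7943 <= 2^13 = 8192
So ceil(log2(7943)) = 13

bits = ceil(log2(7943)) = ceil(12.9555) = 13 bits


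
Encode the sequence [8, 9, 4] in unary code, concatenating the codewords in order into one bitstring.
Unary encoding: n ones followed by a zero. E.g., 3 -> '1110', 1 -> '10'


Encode each number as n ones followed by a terminating 0:
  8 -> 111111110 (9 bits)
  9 -> 1111111110 (10 bits)
  4 -> 11110 (5 bits)
Total length = 9 + 10 + 5 = 24 bits.

Unary([8, 9, 4]) = 111111110111111111011110 (24 bits)


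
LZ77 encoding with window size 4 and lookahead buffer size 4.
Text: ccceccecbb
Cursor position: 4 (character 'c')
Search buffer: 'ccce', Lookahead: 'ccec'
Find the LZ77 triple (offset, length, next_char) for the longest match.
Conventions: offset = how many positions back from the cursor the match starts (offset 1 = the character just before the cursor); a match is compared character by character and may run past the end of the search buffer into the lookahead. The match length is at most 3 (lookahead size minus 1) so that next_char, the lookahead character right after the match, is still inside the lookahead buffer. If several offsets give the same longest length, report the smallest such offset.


Try each offset into the search buffer:
  offset=1 (pos 3, char 'e'): match length 0
  offset=2 (pos 2, char 'c'): match length 1
  offset=3 (pos 1, char 'c'): match length 3
  offset=4 (pos 0, char 'c'): match length 2
Longest match has length 3 at offset 3.
next_char = character at position 4 + 3 = 7 -> 'c'

Best match: offset=3, length=3 (matching 'cce' starting at position 1)
LZ77 triple: (3, 3, 'c')


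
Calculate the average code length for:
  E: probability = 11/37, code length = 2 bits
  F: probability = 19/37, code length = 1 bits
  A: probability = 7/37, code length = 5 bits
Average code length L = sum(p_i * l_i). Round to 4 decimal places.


Weighted contributions p_i * l_i:
  E: (11/37) * 2 = 22/37
  F: (19/37) * 1 = 19/37
  A: (7/37) * 5 = 35/37
Sum = (22 + 19 + 35)/37 = 76/37

L = 76/37 = 2.0541 bits/symbol


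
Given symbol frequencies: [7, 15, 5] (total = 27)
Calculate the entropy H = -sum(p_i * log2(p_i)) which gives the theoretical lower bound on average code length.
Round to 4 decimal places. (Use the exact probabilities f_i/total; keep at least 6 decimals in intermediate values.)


Per-symbol terms -p_i * log2(p_i) with p_i = f_i/27:
  p = 7/27 = 0.259259: log2(p) = -1.947533, -p*log2(p) = 0.504916
  p = 15/27 = 0.555556: log2(p) = -0.847997, -p*log2(p) = 0.471109
  p = 5/27 = 0.185185: log2(p) = -2.432959, -p*log2(p) = 0.450548
H = 0.504916 + 0.471109 + 0.450548 = 1.426573

H = 1.4266 bits/symbol


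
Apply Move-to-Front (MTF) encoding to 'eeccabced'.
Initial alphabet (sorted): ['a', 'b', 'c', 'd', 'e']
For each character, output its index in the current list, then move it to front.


MTF encoding:
'e': index 4 in ['a', 'b', 'c', 'd', 'e'] -> ['e', 'a', 'b', 'c', 'd']
'e': index 0 in ['e', 'a', 'b', 'c', 'd'] -> ['e', 'a', 'b', 'c', 'd']
'c': index 3 in ['e', 'a', 'b', 'c', 'd'] -> ['c', 'e', 'a', 'b', 'd']
'c': index 0 in ['c', 'e', 'a', 'b', 'd'] -> ['c', 'e', 'a', 'b', 'd']
'a': index 2 in ['c', 'e', 'a', 'b', 'd'] -> ['a', 'c', 'e', 'b', 'd']
'b': index 3 in ['a', 'c', 'e', 'b', 'd'] -> ['b', 'a', 'c', 'e', 'd']
'c': index 2 in ['b', 'a', 'c', 'e', 'd'] -> ['c', 'b', 'a', 'e', 'd']
'e': index 3 in ['c', 'b', 'a', 'e', 'd'] -> ['e', 'c', 'b', 'a', 'd']
'd': index 4 in ['e', 'c', 'b', 'a', 'd'] -> ['d', 'e', 'c', 'b', 'a']


Output: [4, 0, 3, 0, 2, 3, 2, 3, 4]


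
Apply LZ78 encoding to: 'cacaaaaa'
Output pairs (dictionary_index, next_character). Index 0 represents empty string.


LZ78 encoding steps:
Dictionary: {0: ''}
Step 1: w='' (idx 0), next='c' -> output (0, 'c'), add 'c' as idx 1
Step 2: w='' (idx 0), next='a' -> output (0, 'a'), add 'a' as idx 2
Step 3: w='c' (idx 1), next='a' -> output (1, 'a'), add 'ca' as idx 3
Step 4: w='a' (idx 2), next='a' -> output (2, 'a'), add 'aa' as idx 4
Step 5: w='aa' (idx 4), end of input -> output (4, '')


Encoded: [(0, 'c'), (0, 'a'), (1, 'a'), (2, 'a'), (4, '')]


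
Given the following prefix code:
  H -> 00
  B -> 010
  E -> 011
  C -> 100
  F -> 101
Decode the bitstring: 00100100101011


Decoding step by step:
Bits 00 -> H
Bits 100 -> C
Bits 100 -> C
Bits 101 -> F
Bits 011 -> E


Decoded message: HCCFE


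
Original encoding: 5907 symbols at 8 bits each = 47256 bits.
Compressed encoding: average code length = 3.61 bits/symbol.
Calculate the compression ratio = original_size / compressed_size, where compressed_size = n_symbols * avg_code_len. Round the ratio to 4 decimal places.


original_size = n_symbols * orig_bits = 5907 * 8 = 47256 bits
compressed_size = n_symbols * avg_code_len = 5907 * 3.61 = 21324.27 bits
ratio = original_size / compressed_size = 47256 / 21324.27 = 2.2161

Compression ratio = 2.2161


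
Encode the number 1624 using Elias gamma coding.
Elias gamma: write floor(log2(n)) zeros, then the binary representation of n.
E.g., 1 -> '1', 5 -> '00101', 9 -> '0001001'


num_bits = floor(log2(1624)) + 1 = 11
leading_zeros = num_bits - 1 = 10
binary(1624) = 11001011000

Elias gamma(1624) = '0000000000' + '11001011000' = 000000000011001011000 (21 bits)


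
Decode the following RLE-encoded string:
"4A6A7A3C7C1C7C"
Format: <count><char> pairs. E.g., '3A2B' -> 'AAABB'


Expanding each <count><char> pair:
  4A -> 'AAAA'
  6A -> 'AAAAAA'
  7A -> 'AAAAAAA'
  3C -> 'CCC'
  7C -> 'CCCCCCC'
  1C -> 'C'
  7C -> 'CCCCCCC'

Decoded = AAAAAAAAAAAAAAAAACCCCCCCCCCCCCCCCCC


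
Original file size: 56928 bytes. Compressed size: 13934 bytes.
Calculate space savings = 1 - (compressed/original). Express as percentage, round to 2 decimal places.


ratio = compressed/original = 13934/56928 = 0.244765
savings = 1 - ratio = 1 - 0.244765 = 0.755235
as a percentage: 0.755235 * 100 = 75.52%

Space savings = 1 - 13934/56928 = 75.52%


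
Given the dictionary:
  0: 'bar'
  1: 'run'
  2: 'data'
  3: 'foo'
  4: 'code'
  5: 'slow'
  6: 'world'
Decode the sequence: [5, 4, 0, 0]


Look up each index in the dictionary:
  5 -> 'slow'
  4 -> 'code'
  0 -> 'bar'
  0 -> 'bar'

Decoded: "slow code bar bar"


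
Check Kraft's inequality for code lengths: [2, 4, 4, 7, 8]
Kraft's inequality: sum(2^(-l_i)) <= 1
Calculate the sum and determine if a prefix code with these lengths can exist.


Sum = 2^(-2) + 2^(-4) + 2^(-4) + 2^(-7) + 2^(-8)
    = 0.25 + 0.0625 + 0.0625 + 0.0078125 + 0.00390625
    = 99/256 = 0.38671875
Since 0.38671875 <= 1, Kraft's inequality IS satisfied.
A prefix code with these lengths CAN exist.

Kraft sum = 0.38671875. Satisfied.


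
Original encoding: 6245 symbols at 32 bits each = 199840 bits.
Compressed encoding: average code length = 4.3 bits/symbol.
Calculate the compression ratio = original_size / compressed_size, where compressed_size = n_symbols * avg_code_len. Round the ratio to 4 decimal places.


original_size = n_symbols * orig_bits = 6245 * 32 = 199840 bits
compressed_size = n_symbols * avg_code_len = 6245 * 4.3 = 26853.5 bits
ratio = original_size / compressed_size = 199840 / 26853.5 = 7.4419

Compression ratio = 7.4419


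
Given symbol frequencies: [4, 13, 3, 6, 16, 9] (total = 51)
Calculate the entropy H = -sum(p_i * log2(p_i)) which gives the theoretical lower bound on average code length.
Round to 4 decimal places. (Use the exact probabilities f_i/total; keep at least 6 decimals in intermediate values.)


Per-symbol terms -p_i * log2(p_i) with p_i = f_i/51:
  p = 4/51 = 0.078431: log2(p) = -3.672425, -p*log2(p) = 0.288033
  p = 13/51 = 0.254902: log2(p) = -1.971986, -p*log2(p) = 0.502663
  p = 3/51 = 0.058824: log2(p) = -4.087463, -p*log2(p) = 0.240439
  p = 6/51 = 0.117647: log2(p) = -3.087463, -p*log2(p) = 0.363231
  p = 16/51 = 0.313725: log2(p) = -1.672425, -p*log2(p) = 0.524682
  p = 9/51 = 0.176471: log2(p) = -2.502500, -p*log2(p) = 0.441618
H = 0.288033 + 0.502663 + 0.240439 + 0.363231 + 0.524682 + 0.441618 = 2.360666

H = 2.3607 bits/symbol


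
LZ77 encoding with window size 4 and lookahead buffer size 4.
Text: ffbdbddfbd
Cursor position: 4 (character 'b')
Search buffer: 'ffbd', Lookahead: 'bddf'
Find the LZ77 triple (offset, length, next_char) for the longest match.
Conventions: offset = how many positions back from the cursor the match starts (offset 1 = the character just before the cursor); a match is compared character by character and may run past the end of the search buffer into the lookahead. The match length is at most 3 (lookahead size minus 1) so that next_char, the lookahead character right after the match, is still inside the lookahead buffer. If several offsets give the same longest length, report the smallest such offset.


Try each offset into the search buffer:
  offset=1 (pos 3, char 'd'): match length 0
  offset=2 (pos 2, char 'b'): match length 2
  offset=3 (pos 1, char 'f'): match length 0
  offset=4 (pos 0, char 'f'): match length 0
Longest match has length 2 at offset 2.
next_char = character at position 4 + 2 = 6 -> 'd'

Best match: offset=2, length=2 (matching 'bd' starting at position 2)
LZ77 triple: (2, 2, 'd')


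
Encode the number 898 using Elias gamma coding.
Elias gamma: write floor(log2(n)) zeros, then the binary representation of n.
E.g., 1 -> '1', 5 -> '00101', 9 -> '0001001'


num_bits = floor(log2(898)) + 1 = 10
leading_zeros = num_bits - 1 = 9
binary(898) = 1110000010

Elias gamma(898) = '000000000' + '1110000010' = 0000000001110000010 (19 bits)


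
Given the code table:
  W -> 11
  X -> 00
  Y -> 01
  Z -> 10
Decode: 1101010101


Decoding:
11 -> W
01 -> Y
01 -> Y
01 -> Y
01 -> Y


Result: WYYYY


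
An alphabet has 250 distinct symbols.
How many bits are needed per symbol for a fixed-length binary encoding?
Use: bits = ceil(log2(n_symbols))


log2(250) = 7.9658
Bracket: 2^7 = 128 < 250 <= 2^8 = 256
So ceil(log2(250)) = 8

bits = ceil(log2(250)) = ceil(7.9658) = 8 bits


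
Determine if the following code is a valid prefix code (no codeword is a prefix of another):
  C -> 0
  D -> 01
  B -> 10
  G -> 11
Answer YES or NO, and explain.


Checking each pair (does one codeword prefix another?):
  C='0' vs D='01': prefix -- VIOLATION

NO -- this is NOT a valid prefix code. C (0) is a prefix of D (01).


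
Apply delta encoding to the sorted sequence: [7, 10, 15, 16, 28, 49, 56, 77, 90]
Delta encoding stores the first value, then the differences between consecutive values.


First value: 7
Deltas:
  10 - 7 = 3
  15 - 10 = 5
  16 - 15 = 1
  28 - 16 = 12
  49 - 28 = 21
  56 - 49 = 7
  77 - 56 = 21
  90 - 77 = 13


Delta encoded: [7, 3, 5, 1, 12, 21, 7, 21, 13]


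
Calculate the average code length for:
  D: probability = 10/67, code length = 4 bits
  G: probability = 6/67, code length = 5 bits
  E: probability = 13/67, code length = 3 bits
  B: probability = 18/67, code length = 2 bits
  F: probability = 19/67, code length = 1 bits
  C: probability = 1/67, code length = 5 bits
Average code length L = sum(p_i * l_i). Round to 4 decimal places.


Weighted contributions p_i * l_i:
  D: (10/67) * 4 = 40/67
  G: (6/67) * 5 = 30/67
  E: (13/67) * 3 = 39/67
  B: (18/67) * 2 = 36/67
  F: (19/67) * 1 = 19/67
  C: (1/67) * 5 = 5/67
Sum = (40 + 30 + 39 + 36 + 19 + 5)/67 = 169/67

L = 169/67 = 2.5224 bits/symbol


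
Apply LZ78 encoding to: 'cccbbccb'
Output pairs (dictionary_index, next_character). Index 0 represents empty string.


LZ78 encoding steps:
Dictionary: {0: ''}
Step 1: w='' (idx 0), next='c' -> output (0, 'c'), add 'c' as idx 1
Step 2: w='c' (idx 1), next='c' -> output (1, 'c'), add 'cc' as idx 2
Step 3: w='' (idx 0), next='b' -> output (0, 'b'), add 'b' as idx 3
Step 4: w='b' (idx 3), next='c' -> output (3, 'c'), add 'bc' as idx 4
Step 5: w='c' (idx 1), next='b' -> output (1, 'b'), add 'cb' as idx 5


Encoded: [(0, 'c'), (1, 'c'), (0, 'b'), (3, 'c'), (1, 'b')]


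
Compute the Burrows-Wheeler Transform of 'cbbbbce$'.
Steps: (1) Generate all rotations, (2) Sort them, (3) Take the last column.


Rotations (sorted):
  0: $cbbbbce -> last char: e
  1: bbbbce$c -> last char: c
  2: bbbce$cb -> last char: b
  3: bbce$cbb -> last char: b
  4: bce$cbbb -> last char: b
  5: cbbbbce$ -> last char: $
  6: ce$cbbbb -> last char: b
  7: e$cbbbbc -> last char: c


BWT = ecbbb$bc


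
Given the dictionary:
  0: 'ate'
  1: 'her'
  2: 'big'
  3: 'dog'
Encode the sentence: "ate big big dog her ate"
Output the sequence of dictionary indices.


Look up each word in the dictionary:
  'ate' -> 0
  'big' -> 2
  'big' -> 2
  'dog' -> 3
  'her' -> 1
  'ate' -> 0

Encoded: [0, 2, 2, 3, 1, 0]


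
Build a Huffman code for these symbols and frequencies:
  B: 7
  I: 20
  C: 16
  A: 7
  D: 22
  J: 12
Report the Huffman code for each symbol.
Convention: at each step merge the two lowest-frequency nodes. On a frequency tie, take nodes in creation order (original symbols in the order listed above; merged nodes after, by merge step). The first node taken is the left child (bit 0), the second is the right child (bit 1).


Huffman tree construction:
Step 1: Merge B(7) + A(7) = 14
Step 2: Merge J(12) + (B+A)(14) = 26
Step 3: Merge C(16) + I(20) = 36
Step 4: Merge D(22) + (J+(B+A))(26) = 48
Step 5: Merge (C+I)(36) + (D+(J+(B+A)))(48) = 84
Read each symbol's code off the tree from the root (left child = 0, right child = 1).

Codes:
  B: 1110 (length 4)
  I: 01 (length 2)
  C: 00 (length 2)
  A: 1111 (length 4)
  D: 10 (length 2)
  J: 110 (length 3)
Average code length: 208/84 = 2.4762 bits/symbol


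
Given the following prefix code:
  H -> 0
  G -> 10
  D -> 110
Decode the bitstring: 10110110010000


Decoding step by step:
Bits 10 -> G
Bits 110 -> D
Bits 110 -> D
Bits 0 -> H
Bits 10 -> G
Bits 0 -> H
Bits 0 -> H
Bits 0 -> H


Decoded message: GDDHGHHH


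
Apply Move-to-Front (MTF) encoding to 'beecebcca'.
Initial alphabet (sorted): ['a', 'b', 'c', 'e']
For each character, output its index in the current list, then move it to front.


MTF encoding:
'b': index 1 in ['a', 'b', 'c', 'e'] -> ['b', 'a', 'c', 'e']
'e': index 3 in ['b', 'a', 'c', 'e'] -> ['e', 'b', 'a', 'c']
'e': index 0 in ['e', 'b', 'a', 'c'] -> ['e', 'b', 'a', 'c']
'c': index 3 in ['e', 'b', 'a', 'c'] -> ['c', 'e', 'b', 'a']
'e': index 1 in ['c', 'e', 'b', 'a'] -> ['e', 'c', 'b', 'a']
'b': index 2 in ['e', 'c', 'b', 'a'] -> ['b', 'e', 'c', 'a']
'c': index 2 in ['b', 'e', 'c', 'a'] -> ['c', 'b', 'e', 'a']
'c': index 0 in ['c', 'b', 'e', 'a'] -> ['c', 'b', 'e', 'a']
'a': index 3 in ['c', 'b', 'e', 'a'] -> ['a', 'c', 'b', 'e']


Output: [1, 3, 0, 3, 1, 2, 2, 0, 3]


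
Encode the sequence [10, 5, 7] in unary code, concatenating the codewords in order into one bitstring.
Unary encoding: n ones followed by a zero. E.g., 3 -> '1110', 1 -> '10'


Encode each number as n ones followed by a terminating 0:
  10 -> 11111111110 (11 bits)
  5 -> 111110 (6 bits)
  7 -> 11111110 (8 bits)
Total length = 11 + 6 + 8 = 25 bits.

Unary([10, 5, 7]) = 1111111111011111011111110 (25 bits)


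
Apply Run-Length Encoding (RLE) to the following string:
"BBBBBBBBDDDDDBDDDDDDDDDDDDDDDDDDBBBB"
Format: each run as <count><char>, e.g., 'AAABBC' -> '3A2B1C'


Scanning runs left to right:
  i=0: run of 'B' x 8 -> '8B'
  i=8: run of 'D' x 5 -> '5D'
  i=13: run of 'B' x 1 -> '1B'
  i=14: run of 'D' x 18 -> '18D'
  i=32: run of 'B' x 4 -> '4B'

RLE = 8B5D1B18D4B


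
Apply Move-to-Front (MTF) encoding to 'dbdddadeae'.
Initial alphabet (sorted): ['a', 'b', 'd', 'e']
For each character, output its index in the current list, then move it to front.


MTF encoding:
'd': index 2 in ['a', 'b', 'd', 'e'] -> ['d', 'a', 'b', 'e']
'b': index 2 in ['d', 'a', 'b', 'e'] -> ['b', 'd', 'a', 'e']
'd': index 1 in ['b', 'd', 'a', 'e'] -> ['d', 'b', 'a', 'e']
'd': index 0 in ['d', 'b', 'a', 'e'] -> ['d', 'b', 'a', 'e']
'd': index 0 in ['d', 'b', 'a', 'e'] -> ['d', 'b', 'a', 'e']
'a': index 2 in ['d', 'b', 'a', 'e'] -> ['a', 'd', 'b', 'e']
'd': index 1 in ['a', 'd', 'b', 'e'] -> ['d', 'a', 'b', 'e']
'e': index 3 in ['d', 'a', 'b', 'e'] -> ['e', 'd', 'a', 'b']
'a': index 2 in ['e', 'd', 'a', 'b'] -> ['a', 'e', 'd', 'b']
'e': index 1 in ['a', 'e', 'd', 'b'] -> ['e', 'a', 'd', 'b']


Output: [2, 2, 1, 0, 0, 2, 1, 3, 2, 1]


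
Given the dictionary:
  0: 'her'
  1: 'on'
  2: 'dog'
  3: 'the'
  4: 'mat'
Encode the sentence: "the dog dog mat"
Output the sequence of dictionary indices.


Look up each word in the dictionary:
  'the' -> 3
  'dog' -> 2
  'dog' -> 2
  'mat' -> 4

Encoded: [3, 2, 2, 4]


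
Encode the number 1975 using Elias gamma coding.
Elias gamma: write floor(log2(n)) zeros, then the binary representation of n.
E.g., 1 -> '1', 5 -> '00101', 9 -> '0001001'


num_bits = floor(log2(1975)) + 1 = 11
leading_zeros = num_bits - 1 = 10
binary(1975) = 11110110111

Elias gamma(1975) = '0000000000' + '11110110111' = 000000000011110110111 (21 bits)


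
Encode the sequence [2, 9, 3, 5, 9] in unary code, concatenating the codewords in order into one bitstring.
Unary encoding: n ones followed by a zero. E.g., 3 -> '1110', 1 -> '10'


Encode each number as n ones followed by a terminating 0:
  2 -> 110 (3 bits)
  9 -> 1111111110 (10 bits)
  3 -> 1110 (4 bits)
  5 -> 111110 (6 bits)
  9 -> 1111111110 (10 bits)
Total length = 3 + 10 + 4 + 6 + 10 = 33 bits.

Unary([2, 9, 3, 5, 9]) = 110111111111011101111101111111110 (33 bits)


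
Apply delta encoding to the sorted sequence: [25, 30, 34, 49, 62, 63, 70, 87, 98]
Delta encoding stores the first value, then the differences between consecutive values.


First value: 25
Deltas:
  30 - 25 = 5
  34 - 30 = 4
  49 - 34 = 15
  62 - 49 = 13
  63 - 62 = 1
  70 - 63 = 7
  87 - 70 = 17
  98 - 87 = 11


Delta encoded: [25, 5, 4, 15, 13, 1, 7, 17, 11]


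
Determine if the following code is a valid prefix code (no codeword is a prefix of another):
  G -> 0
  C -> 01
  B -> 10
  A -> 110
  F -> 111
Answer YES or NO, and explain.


Checking each pair (does one codeword prefix another?):
  G='0' vs C='01': prefix -- VIOLATION

NO -- this is NOT a valid prefix code. G (0) is a prefix of C (01).


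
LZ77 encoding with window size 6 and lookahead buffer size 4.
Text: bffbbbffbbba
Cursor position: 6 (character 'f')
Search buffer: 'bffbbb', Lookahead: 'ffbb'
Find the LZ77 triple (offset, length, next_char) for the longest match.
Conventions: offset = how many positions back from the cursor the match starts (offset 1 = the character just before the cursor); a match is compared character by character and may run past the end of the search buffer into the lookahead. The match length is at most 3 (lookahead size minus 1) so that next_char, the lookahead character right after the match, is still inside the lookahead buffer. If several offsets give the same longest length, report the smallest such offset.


Try each offset into the search buffer:
  offset=1 (pos 5, char 'b'): match length 0
  offset=2 (pos 4, char 'b'): match length 0
  offset=3 (pos 3, char 'b'): match length 0
  offset=4 (pos 2, char 'f'): match length 1
  offset=5 (pos 1, char 'f'): match length 3
  offset=6 (pos 0, char 'b'): match length 0
Longest match has length 3 at offset 5.
next_char = character at position 6 + 3 = 9 -> 'b'

Best match: offset=5, length=3 (matching 'ffb' starting at position 1)
LZ77 triple: (5, 3, 'b')


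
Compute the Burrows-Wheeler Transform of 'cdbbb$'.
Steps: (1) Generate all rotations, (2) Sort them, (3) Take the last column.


Rotations (sorted):
  0: $cdbbb -> last char: b
  1: b$cdbb -> last char: b
  2: bb$cdb -> last char: b
  3: bbb$cd -> last char: d
  4: cdbbb$ -> last char: $
  5: dbbb$c -> last char: c


BWT = bbbd$c


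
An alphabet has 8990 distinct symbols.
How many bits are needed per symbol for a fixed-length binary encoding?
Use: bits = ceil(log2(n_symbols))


log2(8990) = 13.1341
Bracket: 2^13 = 8192 < 8990 <= 2^14 = 16384
So ceil(log2(8990)) = 14

bits = ceil(log2(8990)) = ceil(13.1341) = 14 bits


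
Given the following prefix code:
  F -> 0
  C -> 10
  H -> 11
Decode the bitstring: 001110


Decoding step by step:
Bits 0 -> F
Bits 0 -> F
Bits 11 -> H
Bits 10 -> C


Decoded message: FFHC


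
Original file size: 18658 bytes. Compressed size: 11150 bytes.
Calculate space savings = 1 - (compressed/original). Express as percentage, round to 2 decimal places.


ratio = compressed/original = 11150/18658 = 0.597599
savings = 1 - ratio = 1 - 0.597599 = 0.402401
as a percentage: 0.402401 * 100 = 40.24%

Space savings = 1 - 11150/18658 = 40.24%


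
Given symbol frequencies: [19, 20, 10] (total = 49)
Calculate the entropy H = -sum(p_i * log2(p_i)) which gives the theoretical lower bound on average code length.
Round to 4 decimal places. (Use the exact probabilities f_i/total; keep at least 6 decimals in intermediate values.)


Per-symbol terms -p_i * log2(p_i) with p_i = f_i/49:
  p = 19/49 = 0.387755: log2(p) = -1.366782, -p*log2(p) = 0.529977
  p = 20/49 = 0.408163: log2(p) = -1.292782, -p*log2(p) = 0.527666
  p = 10/49 = 0.204082: log2(p) = -2.292782, -p*log2(p) = 0.467915
H = 0.529977 + 0.527666 + 0.467915 = 1.525558

H = 1.5256 bits/symbol


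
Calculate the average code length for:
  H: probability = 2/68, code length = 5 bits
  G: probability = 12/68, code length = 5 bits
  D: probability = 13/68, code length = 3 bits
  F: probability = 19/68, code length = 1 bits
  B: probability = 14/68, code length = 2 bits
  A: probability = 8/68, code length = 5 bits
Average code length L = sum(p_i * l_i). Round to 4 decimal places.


Weighted contributions p_i * l_i:
  H: (2/68) * 5 = 10/68
  G: (12/68) * 5 = 60/68
  D: (13/68) * 3 = 39/68
  F: (19/68) * 1 = 19/68
  B: (14/68) * 2 = 28/68
  A: (8/68) * 5 = 40/68
Sum = (10 + 60 + 39 + 19 + 28 + 40)/68 = 196/68

L = 196/68 = 2.8824 bits/symbol


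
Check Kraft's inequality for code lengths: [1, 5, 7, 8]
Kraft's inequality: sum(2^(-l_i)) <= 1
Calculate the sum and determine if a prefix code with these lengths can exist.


Sum = 2^(-1) + 2^(-5) + 2^(-7) + 2^(-8)
    = 0.5 + 0.03125 + 0.0078125 + 0.00390625
    = 139/256 = 0.54296875
Since 0.54296875 <= 1, Kraft's inequality IS satisfied.
A prefix code with these lengths CAN exist.

Kraft sum = 0.54296875. Satisfied.


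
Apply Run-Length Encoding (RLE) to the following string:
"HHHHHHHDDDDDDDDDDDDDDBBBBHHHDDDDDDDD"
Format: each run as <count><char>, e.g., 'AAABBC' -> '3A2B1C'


Scanning runs left to right:
  i=0: run of 'H' x 7 -> '7H'
  i=7: run of 'D' x 14 -> '14D'
  i=21: run of 'B' x 4 -> '4B'
  i=25: run of 'H' x 3 -> '3H'
  i=28: run of 'D' x 8 -> '8D'

RLE = 7H14D4B3H8D


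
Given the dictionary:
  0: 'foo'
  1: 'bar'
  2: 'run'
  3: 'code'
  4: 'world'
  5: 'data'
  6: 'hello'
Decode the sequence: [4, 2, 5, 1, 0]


Look up each index in the dictionary:
  4 -> 'world'
  2 -> 'run'
  5 -> 'data'
  1 -> 'bar'
  0 -> 'foo'

Decoded: "world run data bar foo"


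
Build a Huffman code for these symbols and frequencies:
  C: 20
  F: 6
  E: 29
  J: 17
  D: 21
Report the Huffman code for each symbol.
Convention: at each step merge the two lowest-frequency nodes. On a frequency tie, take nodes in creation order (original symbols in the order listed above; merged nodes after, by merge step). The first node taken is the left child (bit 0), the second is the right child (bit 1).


Huffman tree construction:
Step 1: Merge F(6) + J(17) = 23
Step 2: Merge C(20) + D(21) = 41
Step 3: Merge (F+J)(23) + E(29) = 52
Step 4: Merge (C+D)(41) + ((F+J)+E)(52) = 93
Read each symbol's code off the tree from the root (left child = 0, right child = 1).

Codes:
  C: 00 (length 2)
  F: 100 (length 3)
  E: 11 (length 2)
  J: 101 (length 3)
  D: 01 (length 2)
Average code length: 209/93 = 2.2473 bits/symbol


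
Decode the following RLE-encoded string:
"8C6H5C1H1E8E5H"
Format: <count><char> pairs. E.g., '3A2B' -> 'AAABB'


Expanding each <count><char> pair:
  8C -> 'CCCCCCCC'
  6H -> 'HHHHHH'
  5C -> 'CCCCC'
  1H -> 'H'
  1E -> 'E'
  8E -> 'EEEEEEEE'
  5H -> 'HHHHH'

Decoded = CCCCCCCCHHHHHHCCCCCHEEEEEEEEEHHHHH


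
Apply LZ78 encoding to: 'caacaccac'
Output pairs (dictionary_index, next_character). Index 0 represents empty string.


LZ78 encoding steps:
Dictionary: {0: ''}
Step 1: w='' (idx 0), next='c' -> output (0, 'c'), add 'c' as idx 1
Step 2: w='' (idx 0), next='a' -> output (0, 'a'), add 'a' as idx 2
Step 3: w='a' (idx 2), next='c' -> output (2, 'c'), add 'ac' as idx 3
Step 4: w='ac' (idx 3), next='c' -> output (3, 'c'), add 'acc' as idx 4
Step 5: w='ac' (idx 3), end of input -> output (3, '')


Encoded: [(0, 'c'), (0, 'a'), (2, 'c'), (3, 'c'), (3, '')]


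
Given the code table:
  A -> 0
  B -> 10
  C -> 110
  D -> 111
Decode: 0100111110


Decoding:
0 -> A
10 -> B
0 -> A
111 -> D
110 -> C


Result: ABADC


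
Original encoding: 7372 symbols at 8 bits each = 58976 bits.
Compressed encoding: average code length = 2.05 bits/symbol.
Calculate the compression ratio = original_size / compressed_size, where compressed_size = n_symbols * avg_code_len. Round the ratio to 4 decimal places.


original_size = n_symbols * orig_bits = 7372 * 8 = 58976 bits
compressed_size = n_symbols * avg_code_len = 7372 * 2.05 = 15112.6 bits
ratio = original_size / compressed_size = 58976 / 15112.6 = 3.9024

Compression ratio = 3.9024


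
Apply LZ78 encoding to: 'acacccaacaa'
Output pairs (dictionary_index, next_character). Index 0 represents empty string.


LZ78 encoding steps:
Dictionary: {0: ''}
Step 1: w='' (idx 0), next='a' -> output (0, 'a'), add 'a' as idx 1
Step 2: w='' (idx 0), next='c' -> output (0, 'c'), add 'c' as idx 2
Step 3: w='a' (idx 1), next='c' -> output (1, 'c'), add 'ac' as idx 3
Step 4: w='c' (idx 2), next='c' -> output (2, 'c'), add 'cc' as idx 4
Step 5: w='a' (idx 1), next='a' -> output (1, 'a'), add 'aa' as idx 5
Step 6: w='c' (idx 2), next='a' -> output (2, 'a'), add 'ca' as idx 6
Step 7: w='a' (idx 1), end of input -> output (1, '')


Encoded: [(0, 'a'), (0, 'c'), (1, 'c'), (2, 'c'), (1, 'a'), (2, 'a'), (1, '')]


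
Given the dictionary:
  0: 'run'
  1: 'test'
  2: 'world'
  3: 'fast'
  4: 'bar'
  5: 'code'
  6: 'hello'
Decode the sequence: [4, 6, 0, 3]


Look up each index in the dictionary:
  4 -> 'bar'
  6 -> 'hello'
  0 -> 'run'
  3 -> 'fast'

Decoded: "bar hello run fast"


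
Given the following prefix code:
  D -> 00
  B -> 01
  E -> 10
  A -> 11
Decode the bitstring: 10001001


Decoding step by step:
Bits 10 -> E
Bits 00 -> D
Bits 10 -> E
Bits 01 -> B


Decoded message: EDEB


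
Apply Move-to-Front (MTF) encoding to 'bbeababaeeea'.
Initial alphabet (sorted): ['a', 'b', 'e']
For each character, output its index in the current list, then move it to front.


MTF encoding:
'b': index 1 in ['a', 'b', 'e'] -> ['b', 'a', 'e']
'b': index 0 in ['b', 'a', 'e'] -> ['b', 'a', 'e']
'e': index 2 in ['b', 'a', 'e'] -> ['e', 'b', 'a']
'a': index 2 in ['e', 'b', 'a'] -> ['a', 'e', 'b']
'b': index 2 in ['a', 'e', 'b'] -> ['b', 'a', 'e']
'a': index 1 in ['b', 'a', 'e'] -> ['a', 'b', 'e']
'b': index 1 in ['a', 'b', 'e'] -> ['b', 'a', 'e']
'a': index 1 in ['b', 'a', 'e'] -> ['a', 'b', 'e']
'e': index 2 in ['a', 'b', 'e'] -> ['e', 'a', 'b']
'e': index 0 in ['e', 'a', 'b'] -> ['e', 'a', 'b']
'e': index 0 in ['e', 'a', 'b'] -> ['e', 'a', 'b']
'a': index 1 in ['e', 'a', 'b'] -> ['a', 'e', 'b']


Output: [1, 0, 2, 2, 2, 1, 1, 1, 2, 0, 0, 1]


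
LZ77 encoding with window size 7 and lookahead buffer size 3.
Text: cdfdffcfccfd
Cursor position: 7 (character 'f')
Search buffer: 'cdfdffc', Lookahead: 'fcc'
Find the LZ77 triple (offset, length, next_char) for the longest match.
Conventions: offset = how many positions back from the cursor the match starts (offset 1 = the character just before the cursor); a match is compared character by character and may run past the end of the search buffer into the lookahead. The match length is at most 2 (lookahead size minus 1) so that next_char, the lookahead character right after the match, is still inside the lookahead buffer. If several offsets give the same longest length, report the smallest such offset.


Try each offset into the search buffer:
  offset=1 (pos 6, char 'c'): match length 0
  offset=2 (pos 5, char 'f'): match length 2
  offset=3 (pos 4, char 'f'): match length 1
  offset=4 (pos 3, char 'd'): match length 0
  offset=5 (pos 2, char 'f'): match length 1
  offset=6 (pos 1, char 'd'): match length 0
  offset=7 (pos 0, char 'c'): match length 0
Longest match has length 2 at offset 2.
next_char = character at position 7 + 2 = 9 -> 'c'

Best match: offset=2, length=2 (matching 'fc' starting at position 5)
LZ77 triple: (2, 2, 'c')


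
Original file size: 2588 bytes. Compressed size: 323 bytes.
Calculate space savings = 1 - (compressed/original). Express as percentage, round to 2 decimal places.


ratio = compressed/original = 323/2588 = 0.124807
savings = 1 - ratio = 1 - 0.124807 = 0.875193
as a percentage: 0.875193 * 100 = 87.52%

Space savings = 1 - 323/2588 = 87.52%


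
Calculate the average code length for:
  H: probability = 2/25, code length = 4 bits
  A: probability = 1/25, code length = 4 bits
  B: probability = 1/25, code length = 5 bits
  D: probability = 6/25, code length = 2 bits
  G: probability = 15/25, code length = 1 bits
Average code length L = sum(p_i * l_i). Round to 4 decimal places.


Weighted contributions p_i * l_i:
  H: (2/25) * 4 = 8/25
  A: (1/25) * 4 = 4/25
  B: (1/25) * 5 = 5/25
  D: (6/25) * 2 = 12/25
  G: (15/25) * 1 = 15/25
Sum = (8 + 4 + 5 + 12 + 15)/25 = 44/25

L = 44/25 = 1.7600 bits/symbol


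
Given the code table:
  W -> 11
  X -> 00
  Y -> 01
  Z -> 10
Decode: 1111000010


Decoding:
11 -> W
11 -> W
00 -> X
00 -> X
10 -> Z


Result: WWXXZ


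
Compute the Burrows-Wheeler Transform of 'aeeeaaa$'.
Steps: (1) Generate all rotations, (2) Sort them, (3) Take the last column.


Rotations (sorted):
  0: $aeeeaaa -> last char: a
  1: a$aeeeaa -> last char: a
  2: aa$aeeea -> last char: a
  3: aaa$aeee -> last char: e
  4: aeeeaaa$ -> last char: $
  5: eaaa$aee -> last char: e
  6: eeaaa$ae -> last char: e
  7: eeeaaa$a -> last char: a


BWT = aaae$eea


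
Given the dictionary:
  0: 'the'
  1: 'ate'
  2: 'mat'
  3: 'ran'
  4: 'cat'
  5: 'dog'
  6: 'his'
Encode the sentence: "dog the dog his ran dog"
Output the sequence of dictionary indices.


Look up each word in the dictionary:
  'dog' -> 5
  'the' -> 0
  'dog' -> 5
  'his' -> 6
  'ran' -> 3
  'dog' -> 5

Encoded: [5, 0, 5, 6, 3, 5]


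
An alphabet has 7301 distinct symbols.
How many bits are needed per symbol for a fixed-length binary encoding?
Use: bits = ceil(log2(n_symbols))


log2(7301) = 12.8339
Bracket: 2^12 = 4096 < 7301 <= 2^13 = 8192
So ceil(log2(7301)) = 13

bits = ceil(log2(7301)) = ceil(12.8339) = 13 bits


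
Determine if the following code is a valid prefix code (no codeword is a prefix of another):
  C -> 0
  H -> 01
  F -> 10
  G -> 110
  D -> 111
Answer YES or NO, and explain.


Checking each pair (does one codeword prefix another?):
  C='0' vs H='01': prefix -- VIOLATION

NO -- this is NOT a valid prefix code. C (0) is a prefix of H (01).


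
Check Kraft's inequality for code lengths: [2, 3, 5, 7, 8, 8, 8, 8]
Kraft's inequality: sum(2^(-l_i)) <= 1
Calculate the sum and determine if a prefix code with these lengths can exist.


Sum = 2^(-2) + 2^(-3) + 2^(-5) + 2^(-7) + 2^(-8) + 2^(-8) + 2^(-8) + 2^(-8)
    = 0.25 + 0.125 + 0.03125 + 0.0078125 + 0.00390625 + 0.00390625 + 0.00390625 + 0.00390625
    = 110/256 = 0.4296875
Since 0.4296875 <= 1, Kraft's inequality IS satisfied.
A prefix code with these lengths CAN exist.

Kraft sum = 0.4296875. Satisfied.


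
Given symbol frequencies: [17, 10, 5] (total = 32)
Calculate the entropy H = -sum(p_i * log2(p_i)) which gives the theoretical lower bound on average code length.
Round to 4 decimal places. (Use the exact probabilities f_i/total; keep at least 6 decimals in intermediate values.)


Per-symbol terms -p_i * log2(p_i) with p_i = f_i/32:
  p = 17/32 = 0.531250: log2(p) = -0.912537, -p*log2(p) = 0.484785
  p = 10/32 = 0.312500: log2(p) = -1.678072, -p*log2(p) = 0.524397
  p = 5/32 = 0.156250: log2(p) = -2.678072, -p*log2(p) = 0.418449
H = 0.484785 + 0.524397 + 0.418449 = 1.427631

H = 1.4276 bits/symbol


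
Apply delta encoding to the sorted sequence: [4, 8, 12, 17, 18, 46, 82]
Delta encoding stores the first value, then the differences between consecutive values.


First value: 4
Deltas:
  8 - 4 = 4
  12 - 8 = 4
  17 - 12 = 5
  18 - 17 = 1
  46 - 18 = 28
  82 - 46 = 36


Delta encoded: [4, 4, 4, 5, 1, 28, 36]


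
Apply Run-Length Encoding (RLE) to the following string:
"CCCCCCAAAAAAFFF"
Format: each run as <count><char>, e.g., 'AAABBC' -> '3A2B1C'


Scanning runs left to right:
  i=0: run of 'C' x 6 -> '6C'
  i=6: run of 'A' x 6 -> '6A'
  i=12: run of 'F' x 3 -> '3F'

RLE = 6C6A3F


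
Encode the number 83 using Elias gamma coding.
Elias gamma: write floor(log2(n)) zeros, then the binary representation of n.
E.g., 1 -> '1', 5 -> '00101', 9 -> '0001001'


num_bits = floor(log2(83)) + 1 = 7
leading_zeros = num_bits - 1 = 6
binary(83) = 1010011

Elias gamma(83) = '000000' + '1010011' = 0000001010011 (13 bits)


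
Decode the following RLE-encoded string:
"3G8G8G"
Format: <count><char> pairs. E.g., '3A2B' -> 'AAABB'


Expanding each <count><char> pair:
  3G -> 'GGG'
  8G -> 'GGGGGGGG'
  8G -> 'GGGGGGGG'

Decoded = GGGGGGGGGGGGGGGGGGG


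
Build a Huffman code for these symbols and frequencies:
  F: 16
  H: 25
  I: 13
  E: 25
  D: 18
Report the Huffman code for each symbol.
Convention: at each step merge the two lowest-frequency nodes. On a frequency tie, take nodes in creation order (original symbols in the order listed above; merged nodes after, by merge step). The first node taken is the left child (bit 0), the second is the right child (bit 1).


Huffman tree construction:
Step 1: Merge I(13) + F(16) = 29
Step 2: Merge D(18) + H(25) = 43
Step 3: Merge E(25) + (I+F)(29) = 54
Step 4: Merge (D+H)(43) + (E+(I+F))(54) = 97
Read each symbol's code off the tree from the root (left child = 0, right child = 1).

Codes:
  F: 111 (length 3)
  H: 01 (length 2)
  I: 110 (length 3)
  E: 10 (length 2)
  D: 00 (length 2)
Average code length: 223/97 = 2.2990 bits/symbol


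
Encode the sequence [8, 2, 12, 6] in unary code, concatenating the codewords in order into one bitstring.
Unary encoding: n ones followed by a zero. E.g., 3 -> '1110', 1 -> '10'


Encode each number as n ones followed by a terminating 0:
  8 -> 111111110 (9 bits)
  2 -> 110 (3 bits)
  12 -> 1111111111110 (13 bits)
  6 -> 1111110 (7 bits)
Total length = 9 + 3 + 13 + 7 = 32 bits.

Unary([8, 2, 12, 6]) = 11111111011011111111111101111110 (32 bits)


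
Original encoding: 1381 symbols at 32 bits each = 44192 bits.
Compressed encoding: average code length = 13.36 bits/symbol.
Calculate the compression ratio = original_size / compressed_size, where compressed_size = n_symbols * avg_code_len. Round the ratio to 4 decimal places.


original_size = n_symbols * orig_bits = 1381 * 32 = 44192 bits
compressed_size = n_symbols * avg_code_len = 1381 * 13.36 = 18450.16 bits
ratio = original_size / compressed_size = 44192 / 18450.16 = 2.3952

Compression ratio = 2.3952


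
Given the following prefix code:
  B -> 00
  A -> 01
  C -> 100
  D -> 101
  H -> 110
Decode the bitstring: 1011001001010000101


Decoding step by step:
Bits 101 -> D
Bits 100 -> C
Bits 100 -> C
Bits 101 -> D
Bits 00 -> B
Bits 00 -> B
Bits 101 -> D


Decoded message: DCCDBBD


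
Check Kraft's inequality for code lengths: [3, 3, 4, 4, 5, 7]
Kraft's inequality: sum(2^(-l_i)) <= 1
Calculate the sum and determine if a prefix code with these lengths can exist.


Sum = 2^(-3) + 2^(-3) + 2^(-4) + 2^(-4) + 2^(-5) + 2^(-7)
    = 0.125 + 0.125 + 0.0625 + 0.0625 + 0.03125 + 0.0078125
    = 53/128 = 0.4140625
Since 0.4140625 <= 1, Kraft's inequality IS satisfied.
A prefix code with these lengths CAN exist.

Kraft sum = 0.4140625. Satisfied.


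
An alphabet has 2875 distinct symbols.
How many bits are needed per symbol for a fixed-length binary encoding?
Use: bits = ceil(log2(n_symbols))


log2(2875) = 11.4893
Bracket: 2^11 = 2048 < 2875 <= 2^12 = 4096
So ceil(log2(2875)) = 12

bits = ceil(log2(2875)) = ceil(11.4893) = 12 bits


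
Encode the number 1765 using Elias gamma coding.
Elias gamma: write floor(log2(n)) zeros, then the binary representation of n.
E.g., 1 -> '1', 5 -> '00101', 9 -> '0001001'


num_bits = floor(log2(1765)) + 1 = 11
leading_zeros = num_bits - 1 = 10
binary(1765) = 11011100101

Elias gamma(1765) = '0000000000' + '11011100101' = 000000000011011100101 (21 bits)


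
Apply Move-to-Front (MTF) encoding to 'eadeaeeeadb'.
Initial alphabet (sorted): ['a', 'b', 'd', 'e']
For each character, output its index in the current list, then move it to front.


MTF encoding:
'e': index 3 in ['a', 'b', 'd', 'e'] -> ['e', 'a', 'b', 'd']
'a': index 1 in ['e', 'a', 'b', 'd'] -> ['a', 'e', 'b', 'd']
'd': index 3 in ['a', 'e', 'b', 'd'] -> ['d', 'a', 'e', 'b']
'e': index 2 in ['d', 'a', 'e', 'b'] -> ['e', 'd', 'a', 'b']
'a': index 2 in ['e', 'd', 'a', 'b'] -> ['a', 'e', 'd', 'b']
'e': index 1 in ['a', 'e', 'd', 'b'] -> ['e', 'a', 'd', 'b']
'e': index 0 in ['e', 'a', 'd', 'b'] -> ['e', 'a', 'd', 'b']
'e': index 0 in ['e', 'a', 'd', 'b'] -> ['e', 'a', 'd', 'b']
'a': index 1 in ['e', 'a', 'd', 'b'] -> ['a', 'e', 'd', 'b']
'd': index 2 in ['a', 'e', 'd', 'b'] -> ['d', 'a', 'e', 'b']
'b': index 3 in ['d', 'a', 'e', 'b'] -> ['b', 'd', 'a', 'e']


Output: [3, 1, 3, 2, 2, 1, 0, 0, 1, 2, 3]


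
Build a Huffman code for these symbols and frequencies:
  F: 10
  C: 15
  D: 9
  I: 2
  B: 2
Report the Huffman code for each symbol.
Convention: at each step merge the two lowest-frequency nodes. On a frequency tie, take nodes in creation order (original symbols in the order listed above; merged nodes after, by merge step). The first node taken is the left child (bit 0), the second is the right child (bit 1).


Huffman tree construction:
Step 1: Merge I(2) + B(2) = 4
Step 2: Merge (I+B)(4) + D(9) = 13
Step 3: Merge F(10) + ((I+B)+D)(13) = 23
Step 4: Merge C(15) + (F+((I+B)+D))(23) = 38
Read each symbol's code off the tree from the root (left child = 0, right child = 1).

Codes:
  F: 10 (length 2)
  C: 0 (length 1)
  D: 111 (length 3)
  I: 1100 (length 4)
  B: 1101 (length 4)
Average code length: 78/38 = 2.0526 bits/symbol
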